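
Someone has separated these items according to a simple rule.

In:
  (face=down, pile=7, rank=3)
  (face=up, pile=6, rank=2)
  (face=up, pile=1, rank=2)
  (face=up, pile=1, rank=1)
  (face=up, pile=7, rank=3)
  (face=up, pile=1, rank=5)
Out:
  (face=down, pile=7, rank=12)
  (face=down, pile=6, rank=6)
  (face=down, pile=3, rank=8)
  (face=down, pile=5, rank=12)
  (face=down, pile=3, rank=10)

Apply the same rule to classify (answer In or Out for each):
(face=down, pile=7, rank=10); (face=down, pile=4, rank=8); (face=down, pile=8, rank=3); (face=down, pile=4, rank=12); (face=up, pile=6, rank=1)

Out, Out, In, Out, In

'In' ⟺ rank ≤ 5.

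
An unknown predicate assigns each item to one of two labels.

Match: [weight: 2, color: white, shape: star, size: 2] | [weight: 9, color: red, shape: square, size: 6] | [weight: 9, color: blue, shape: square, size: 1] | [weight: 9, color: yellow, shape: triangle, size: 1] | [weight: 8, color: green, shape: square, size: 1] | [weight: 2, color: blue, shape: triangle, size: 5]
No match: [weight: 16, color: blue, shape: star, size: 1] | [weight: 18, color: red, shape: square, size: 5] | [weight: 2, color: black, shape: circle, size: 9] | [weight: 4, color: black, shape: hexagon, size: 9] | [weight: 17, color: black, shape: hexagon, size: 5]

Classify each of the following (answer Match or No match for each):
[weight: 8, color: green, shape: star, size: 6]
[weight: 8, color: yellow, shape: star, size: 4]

The rule appears to be: weight ≤ 9 AND size ≤ 6.
[weight: 8, color: green, shape: star, size: 6]: weight = 8, size = 6, has this property → Match.
[weight: 8, color: yellow, shape: star, size: 4]: weight = 8, size = 4, has this property → Match.

Match, Match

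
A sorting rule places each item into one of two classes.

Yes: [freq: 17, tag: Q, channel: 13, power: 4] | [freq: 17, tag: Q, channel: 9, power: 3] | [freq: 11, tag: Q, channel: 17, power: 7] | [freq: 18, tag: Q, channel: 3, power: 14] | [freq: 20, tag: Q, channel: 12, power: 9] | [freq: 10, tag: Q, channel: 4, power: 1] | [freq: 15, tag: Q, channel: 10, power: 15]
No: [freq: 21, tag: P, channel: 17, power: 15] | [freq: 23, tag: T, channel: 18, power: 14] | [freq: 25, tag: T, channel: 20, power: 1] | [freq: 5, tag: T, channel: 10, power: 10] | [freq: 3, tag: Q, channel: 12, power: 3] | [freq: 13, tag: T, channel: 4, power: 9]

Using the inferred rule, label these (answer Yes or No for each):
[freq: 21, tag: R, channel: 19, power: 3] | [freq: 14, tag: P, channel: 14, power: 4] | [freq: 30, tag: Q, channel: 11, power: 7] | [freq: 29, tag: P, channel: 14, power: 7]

The distinguishing property — tag is Q AND freq ≥ 5 — holds for all the 'Yes' cases and none of the 'No' cases.
[freq: 21, tag: R, channel: 19, power: 3]: tag is R, freq = 21 — doesn't match, so No.
[freq: 14, tag: P, channel: 14, power: 4]: tag is P, freq = 14 — doesn't match, so No.
[freq: 30, tag: Q, channel: 11, power: 7]: tag is Q, freq = 30 — qualifies, so Yes.
[freq: 29, tag: P, channel: 14, power: 7]: tag is P, freq = 29 — doesn't match, so No.

No, No, Yes, No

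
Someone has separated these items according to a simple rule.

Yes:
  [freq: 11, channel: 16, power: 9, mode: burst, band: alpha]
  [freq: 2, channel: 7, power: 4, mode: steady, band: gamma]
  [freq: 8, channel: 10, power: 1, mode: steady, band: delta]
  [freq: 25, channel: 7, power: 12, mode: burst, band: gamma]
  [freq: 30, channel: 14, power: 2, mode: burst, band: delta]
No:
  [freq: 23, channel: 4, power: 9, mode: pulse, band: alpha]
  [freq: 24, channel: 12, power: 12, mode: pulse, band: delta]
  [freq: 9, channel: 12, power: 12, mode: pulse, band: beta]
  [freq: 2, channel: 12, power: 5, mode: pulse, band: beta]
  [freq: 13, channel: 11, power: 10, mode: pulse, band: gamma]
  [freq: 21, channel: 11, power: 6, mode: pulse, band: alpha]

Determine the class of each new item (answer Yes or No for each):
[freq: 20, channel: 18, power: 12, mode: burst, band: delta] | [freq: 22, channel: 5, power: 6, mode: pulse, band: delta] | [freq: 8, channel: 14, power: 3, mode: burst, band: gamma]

Yes, No, Yes

Checking candidate rules against both groups, what survives is: mode is not pulse.
Yes: [freq: 20, channel: 18, power: 12, mode: burst, band: delta], since mode is burst.
No: [freq: 22, channel: 5, power: 6, mode: pulse, band: delta], since mode is pulse.
Yes: [freq: 8, channel: 14, power: 3, mode: burst, band: gamma], since mode is burst.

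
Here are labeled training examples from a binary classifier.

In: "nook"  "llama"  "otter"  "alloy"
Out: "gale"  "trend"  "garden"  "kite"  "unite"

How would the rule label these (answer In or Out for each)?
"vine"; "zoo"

Out, In

The rule appears to be: has a double letter.
"vine" — no doubled letter, hence Out.
"zoo" — 'oo' doubled, hence In.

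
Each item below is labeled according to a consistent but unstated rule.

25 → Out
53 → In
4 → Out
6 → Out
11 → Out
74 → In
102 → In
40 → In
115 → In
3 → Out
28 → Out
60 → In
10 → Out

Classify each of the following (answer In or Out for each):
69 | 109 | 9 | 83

In, In, Out, In

The common property of the 'In' items is: at least 40. No 'Out' item has it.
69 — 69 ≥ 40, hence In. 109 — 109 ≥ 40, hence In. 9 — 9 < 40, hence Out. 83 — 83 ≥ 40, hence In.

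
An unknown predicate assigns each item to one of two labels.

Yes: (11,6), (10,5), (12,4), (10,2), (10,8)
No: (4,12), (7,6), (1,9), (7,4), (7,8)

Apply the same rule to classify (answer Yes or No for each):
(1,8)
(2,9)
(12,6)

One predicate separates the groups cleanly: first ≥ 8.
(1,8) — first 1, hence No.
(2,9) — first 2, hence No.
(12,6) — first 12, hence Yes.

No, No, Yes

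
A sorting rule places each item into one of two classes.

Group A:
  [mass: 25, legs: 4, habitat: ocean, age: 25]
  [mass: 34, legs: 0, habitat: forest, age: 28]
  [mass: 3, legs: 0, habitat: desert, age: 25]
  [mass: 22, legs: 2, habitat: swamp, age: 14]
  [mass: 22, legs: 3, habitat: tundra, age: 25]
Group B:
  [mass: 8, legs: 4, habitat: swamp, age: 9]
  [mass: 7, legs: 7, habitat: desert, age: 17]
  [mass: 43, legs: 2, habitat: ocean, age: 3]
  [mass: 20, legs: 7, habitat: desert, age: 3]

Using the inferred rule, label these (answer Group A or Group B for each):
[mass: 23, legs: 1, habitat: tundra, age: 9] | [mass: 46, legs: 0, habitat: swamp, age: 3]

Rule: age ≥ 14 AND legs ≤ 4. This holds for each 'Group A' example and fails for each 'Group B' one.

Group B, Group B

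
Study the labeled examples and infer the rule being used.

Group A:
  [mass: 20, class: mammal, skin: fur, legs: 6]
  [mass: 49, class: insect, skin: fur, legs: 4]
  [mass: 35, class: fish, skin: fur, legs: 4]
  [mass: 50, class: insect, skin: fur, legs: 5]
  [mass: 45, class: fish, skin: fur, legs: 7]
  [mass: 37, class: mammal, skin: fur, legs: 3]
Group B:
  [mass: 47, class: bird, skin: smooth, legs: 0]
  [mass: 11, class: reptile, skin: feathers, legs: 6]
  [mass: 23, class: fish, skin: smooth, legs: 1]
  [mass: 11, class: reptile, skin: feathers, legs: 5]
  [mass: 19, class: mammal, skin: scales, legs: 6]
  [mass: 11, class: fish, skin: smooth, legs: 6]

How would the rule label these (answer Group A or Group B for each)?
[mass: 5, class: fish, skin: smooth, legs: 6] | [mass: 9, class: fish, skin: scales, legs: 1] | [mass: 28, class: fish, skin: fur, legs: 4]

The common property of the 'Group A' items is: skin is fur. No 'Group B' item has it.
Group B: [mass: 5, class: fish, skin: smooth, legs: 6], since skin is smooth. Group B: [mass: 9, class: fish, skin: scales, legs: 1], since skin is scales. Group A: [mass: 28, class: fish, skin: fur, legs: 4], since skin is fur.

Group B, Group B, Group A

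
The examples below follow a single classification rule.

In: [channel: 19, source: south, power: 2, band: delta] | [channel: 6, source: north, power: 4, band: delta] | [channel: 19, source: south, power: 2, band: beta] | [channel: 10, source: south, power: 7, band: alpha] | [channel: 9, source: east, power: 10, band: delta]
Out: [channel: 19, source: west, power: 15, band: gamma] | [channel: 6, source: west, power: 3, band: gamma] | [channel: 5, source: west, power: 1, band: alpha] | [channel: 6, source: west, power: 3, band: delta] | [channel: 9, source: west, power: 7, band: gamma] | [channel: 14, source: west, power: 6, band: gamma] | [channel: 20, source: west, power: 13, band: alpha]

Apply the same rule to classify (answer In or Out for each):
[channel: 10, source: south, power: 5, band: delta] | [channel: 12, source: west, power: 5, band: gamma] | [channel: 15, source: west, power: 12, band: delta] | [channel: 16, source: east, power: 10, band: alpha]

Looking at the examples, the only property every 'In' case has and every 'Out' case lacks is: source is not west.
[channel: 10, source: south, power: 5, band: delta] → source is south → In. [channel: 12, source: west, power: 5, band: gamma] → source is west → Out. [channel: 15, source: west, power: 12, band: delta] → source is west → Out. [channel: 16, source: east, power: 10, band: alpha] → source is east → In.

In, Out, Out, In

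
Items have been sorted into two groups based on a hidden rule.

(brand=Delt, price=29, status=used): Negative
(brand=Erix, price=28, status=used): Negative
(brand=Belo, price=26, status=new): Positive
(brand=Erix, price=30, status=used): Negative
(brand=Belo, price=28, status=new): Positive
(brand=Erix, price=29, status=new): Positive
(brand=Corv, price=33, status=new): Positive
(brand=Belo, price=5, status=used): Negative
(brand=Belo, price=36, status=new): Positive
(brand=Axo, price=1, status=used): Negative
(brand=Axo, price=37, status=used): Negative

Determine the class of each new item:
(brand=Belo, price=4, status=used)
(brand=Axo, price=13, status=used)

Negative, Negative

The common property of the 'Positive' items is: status is new. No 'Negative' item has it.
Negative: (brand=Belo, price=4, status=used), since status is used. Negative: (brand=Axo, price=13, status=used), since status is used.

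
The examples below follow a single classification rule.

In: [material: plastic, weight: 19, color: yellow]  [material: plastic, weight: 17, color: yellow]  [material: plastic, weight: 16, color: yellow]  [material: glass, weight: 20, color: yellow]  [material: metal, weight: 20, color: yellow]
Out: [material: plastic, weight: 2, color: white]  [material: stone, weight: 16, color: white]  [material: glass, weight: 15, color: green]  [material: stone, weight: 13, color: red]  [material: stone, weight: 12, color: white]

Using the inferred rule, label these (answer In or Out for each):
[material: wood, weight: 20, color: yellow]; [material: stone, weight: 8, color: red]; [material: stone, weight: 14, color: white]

In, Out, Out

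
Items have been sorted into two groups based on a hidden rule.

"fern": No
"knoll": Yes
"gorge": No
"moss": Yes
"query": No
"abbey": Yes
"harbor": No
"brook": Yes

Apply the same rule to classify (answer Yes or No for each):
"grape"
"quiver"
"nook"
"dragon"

No, No, Yes, No

Every 'Yes' example satisfies: has a double letter. None of the 'No' examples do.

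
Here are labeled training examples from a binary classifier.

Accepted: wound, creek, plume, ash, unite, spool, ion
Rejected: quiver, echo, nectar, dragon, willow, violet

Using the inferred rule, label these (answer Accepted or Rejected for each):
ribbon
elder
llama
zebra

Rejected, Accepted, Accepted, Accepted

Checking candidate rules against both groups, what survives is: odd length.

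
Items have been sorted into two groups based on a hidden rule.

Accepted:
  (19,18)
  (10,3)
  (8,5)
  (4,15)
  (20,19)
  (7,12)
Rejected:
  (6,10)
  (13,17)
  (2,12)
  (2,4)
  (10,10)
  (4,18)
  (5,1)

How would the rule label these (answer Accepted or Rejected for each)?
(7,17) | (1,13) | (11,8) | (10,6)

Rule: sum is odd. This holds for each 'Accepted' example and fails for each 'Rejected' one.
(7,17): 7+17 = 24, doesn't match → Rejected. (1,13): 1+13 = 14, doesn't match → Rejected. (11,8): 11+8 = 19, passes → Accepted. (10,6): 10+6 = 16, doesn't match → Rejected.

Rejected, Rejected, Accepted, Rejected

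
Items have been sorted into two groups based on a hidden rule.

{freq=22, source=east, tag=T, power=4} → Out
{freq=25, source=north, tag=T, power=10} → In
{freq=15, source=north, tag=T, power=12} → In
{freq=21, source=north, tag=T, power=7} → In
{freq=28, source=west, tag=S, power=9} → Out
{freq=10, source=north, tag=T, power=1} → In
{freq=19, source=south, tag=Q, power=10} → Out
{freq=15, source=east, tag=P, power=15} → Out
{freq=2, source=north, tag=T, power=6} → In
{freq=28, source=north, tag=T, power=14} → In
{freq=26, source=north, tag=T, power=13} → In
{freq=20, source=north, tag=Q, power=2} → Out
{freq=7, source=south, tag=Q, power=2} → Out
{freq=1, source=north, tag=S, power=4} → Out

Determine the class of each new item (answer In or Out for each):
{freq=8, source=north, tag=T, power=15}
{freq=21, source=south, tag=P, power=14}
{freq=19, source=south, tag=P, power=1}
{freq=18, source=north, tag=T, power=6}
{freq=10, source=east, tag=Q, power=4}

In, Out, Out, In, Out

One predicate separates the groups cleanly: source is north AND tag is T.
{freq=8, source=north, tag=T, power=15} → source is north, tag is T → In.
{freq=21, source=south, tag=P, power=14} → source is south, tag is P → Out.
{freq=19, source=south, tag=P, power=1} → source is south, tag is P → Out.
{freq=18, source=north, tag=T, power=6} → source is north, tag is T → In.
{freq=10, source=east, tag=Q, power=4} → source is east, tag is Q → Out.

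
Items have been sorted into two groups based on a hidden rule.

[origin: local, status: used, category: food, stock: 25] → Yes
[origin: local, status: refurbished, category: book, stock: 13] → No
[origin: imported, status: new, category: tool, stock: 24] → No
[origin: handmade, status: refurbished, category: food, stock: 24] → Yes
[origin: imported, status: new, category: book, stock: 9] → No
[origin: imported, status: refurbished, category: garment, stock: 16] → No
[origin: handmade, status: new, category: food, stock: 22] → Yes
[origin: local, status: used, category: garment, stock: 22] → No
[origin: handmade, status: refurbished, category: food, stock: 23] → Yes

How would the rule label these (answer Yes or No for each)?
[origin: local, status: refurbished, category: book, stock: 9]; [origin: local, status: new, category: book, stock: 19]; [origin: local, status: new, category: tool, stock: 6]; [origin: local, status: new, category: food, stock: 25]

The distinguishing property — category is food — holds for all the 'Yes' cases and none of the 'No' cases.

No, No, No, Yes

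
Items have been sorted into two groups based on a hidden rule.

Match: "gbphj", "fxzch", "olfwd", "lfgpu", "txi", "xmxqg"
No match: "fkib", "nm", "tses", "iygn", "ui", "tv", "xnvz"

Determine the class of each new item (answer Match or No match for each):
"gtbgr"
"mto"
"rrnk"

Comparing the two groups points to one rule — odd length.
"gtbgr": length 5, checks out → Match.
"mto": length 3, checks out → Match.
"rrnk": length 4, fails this test → No match.

Match, Match, No match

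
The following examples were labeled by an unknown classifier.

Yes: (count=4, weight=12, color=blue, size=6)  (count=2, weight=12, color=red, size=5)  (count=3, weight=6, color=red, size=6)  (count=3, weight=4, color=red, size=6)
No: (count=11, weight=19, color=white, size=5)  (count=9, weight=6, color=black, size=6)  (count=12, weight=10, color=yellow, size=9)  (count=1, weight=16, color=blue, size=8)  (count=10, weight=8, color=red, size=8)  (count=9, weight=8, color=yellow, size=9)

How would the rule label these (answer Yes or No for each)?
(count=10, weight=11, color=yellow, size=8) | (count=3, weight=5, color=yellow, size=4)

The classifier is using: count ≤ 4 AND size ≤ 6.
(count=10, weight=11, color=yellow, size=8): No (count = 10, size = 8). (count=3, weight=5, color=yellow, size=4): Yes (count = 3, size = 4).

No, Yes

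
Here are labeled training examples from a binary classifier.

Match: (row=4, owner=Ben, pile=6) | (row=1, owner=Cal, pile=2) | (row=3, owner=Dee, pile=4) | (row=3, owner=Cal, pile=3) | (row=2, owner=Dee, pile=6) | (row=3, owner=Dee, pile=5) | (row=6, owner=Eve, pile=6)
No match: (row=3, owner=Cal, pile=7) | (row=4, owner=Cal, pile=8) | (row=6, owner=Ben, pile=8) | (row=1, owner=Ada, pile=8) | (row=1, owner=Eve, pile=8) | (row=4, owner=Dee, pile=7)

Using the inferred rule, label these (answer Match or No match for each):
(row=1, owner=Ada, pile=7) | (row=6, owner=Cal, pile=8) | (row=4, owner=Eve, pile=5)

All 'Match' examples share one property — pile ≤ 6 — and every 'No match' example lacks it.
(row=1, owner=Ada, pile=7): pile = 7, doesn't match → No match.
(row=6, owner=Cal, pile=8): pile = 8, doesn't match → No match.
(row=4, owner=Eve, pile=5): pile = 5, satisfies this → Match.

No match, No match, Match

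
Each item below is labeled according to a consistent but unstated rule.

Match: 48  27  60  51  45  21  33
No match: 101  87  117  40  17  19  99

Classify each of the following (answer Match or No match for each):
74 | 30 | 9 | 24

No match, Match, Match, Match

A rule that fits every label: multiple of 3 AND at most 60 — true of each 'Match' example, false of each 'No match' one.
No match: 74, since 74 = 3·24 + 2, 74 > 60.
Match: 30, since 30 = 3·10, 30 ≤ 60.
Match: 9, since 9 = 3·3, 9 ≤ 60.
Match: 24, since 24 = 3·8, 24 ≤ 60.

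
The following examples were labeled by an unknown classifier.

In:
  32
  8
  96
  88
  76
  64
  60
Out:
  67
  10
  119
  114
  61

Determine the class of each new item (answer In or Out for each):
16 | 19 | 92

The pattern is that an item is 'In' exactly when: multiple of 4.
In: 16, since 16 = 4·4.
Out: 19, since 19 = 4·4 + 3.
In: 92, since 92 = 4·23.

In, Out, In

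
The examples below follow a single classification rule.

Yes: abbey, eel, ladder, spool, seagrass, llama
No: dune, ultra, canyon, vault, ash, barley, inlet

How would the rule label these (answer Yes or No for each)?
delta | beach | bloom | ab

Rule: has a double letter. This holds for each 'Yes' example and fails for each 'No' one.
delta: No (no doubled letter).
beach: No (no doubled letter).
bloom: Yes ('oo' doubled).
ab: No (no doubled letter).

No, No, Yes, No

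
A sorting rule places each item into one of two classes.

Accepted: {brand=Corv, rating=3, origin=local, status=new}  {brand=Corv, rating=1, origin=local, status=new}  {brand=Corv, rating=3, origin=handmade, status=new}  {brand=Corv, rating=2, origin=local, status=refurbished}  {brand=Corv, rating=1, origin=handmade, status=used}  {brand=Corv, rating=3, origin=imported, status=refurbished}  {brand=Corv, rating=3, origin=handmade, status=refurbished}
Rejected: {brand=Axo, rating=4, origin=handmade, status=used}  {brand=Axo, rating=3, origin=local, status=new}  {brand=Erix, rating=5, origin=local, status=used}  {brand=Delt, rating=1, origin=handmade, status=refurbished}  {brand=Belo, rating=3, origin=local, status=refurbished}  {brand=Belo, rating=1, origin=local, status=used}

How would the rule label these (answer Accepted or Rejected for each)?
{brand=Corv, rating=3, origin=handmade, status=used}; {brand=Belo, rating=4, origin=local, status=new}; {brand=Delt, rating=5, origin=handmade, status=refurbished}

Accepted, Rejected, Rejected

All 'Accepted' examples share one property — brand is Corv — and every 'Rejected' example lacks it.
{brand=Corv, rating=3, origin=handmade, status=used}: Accepted (brand is Corv).
{brand=Belo, rating=4, origin=local, status=new}: Rejected (brand is Belo).
{brand=Delt, rating=5, origin=handmade, status=refurbished}: Rejected (brand is Delt).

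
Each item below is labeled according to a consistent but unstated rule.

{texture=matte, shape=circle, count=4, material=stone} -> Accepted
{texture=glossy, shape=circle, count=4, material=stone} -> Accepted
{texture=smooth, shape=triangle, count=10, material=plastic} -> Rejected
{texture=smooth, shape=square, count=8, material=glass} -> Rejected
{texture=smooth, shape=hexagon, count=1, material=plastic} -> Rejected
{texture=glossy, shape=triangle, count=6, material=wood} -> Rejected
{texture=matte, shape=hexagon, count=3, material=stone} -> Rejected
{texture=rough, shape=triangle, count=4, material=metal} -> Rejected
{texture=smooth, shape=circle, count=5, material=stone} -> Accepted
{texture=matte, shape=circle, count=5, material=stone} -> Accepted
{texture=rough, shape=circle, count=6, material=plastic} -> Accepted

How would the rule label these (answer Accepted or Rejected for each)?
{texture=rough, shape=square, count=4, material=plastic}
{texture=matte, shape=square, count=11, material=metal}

Rejected, Rejected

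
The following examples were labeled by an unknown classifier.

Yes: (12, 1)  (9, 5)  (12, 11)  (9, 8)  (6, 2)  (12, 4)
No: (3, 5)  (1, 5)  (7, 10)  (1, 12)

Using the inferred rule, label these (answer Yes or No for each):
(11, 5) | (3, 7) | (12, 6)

Yes, No, Yes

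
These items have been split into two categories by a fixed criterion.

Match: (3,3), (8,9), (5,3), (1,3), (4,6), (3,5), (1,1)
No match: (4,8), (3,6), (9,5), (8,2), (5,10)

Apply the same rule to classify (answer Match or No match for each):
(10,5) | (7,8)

No match, Match

One predicate separates the groups cleanly: |first − second| ≤ 2.
(10,5): No match (|10−5| = 5).
(7,8): Match (|7−8| = 1).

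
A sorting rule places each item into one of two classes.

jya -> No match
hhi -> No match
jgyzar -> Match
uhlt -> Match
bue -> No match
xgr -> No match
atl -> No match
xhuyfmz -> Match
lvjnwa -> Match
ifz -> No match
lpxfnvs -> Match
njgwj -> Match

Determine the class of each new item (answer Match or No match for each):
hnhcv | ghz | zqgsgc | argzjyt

Match, No match, Match, Match

All 'Match' examples share one property — length ≥ 4 — and every 'No match' example lacks it.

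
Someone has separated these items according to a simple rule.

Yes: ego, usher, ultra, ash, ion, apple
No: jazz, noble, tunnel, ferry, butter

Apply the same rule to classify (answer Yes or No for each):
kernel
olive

No, Yes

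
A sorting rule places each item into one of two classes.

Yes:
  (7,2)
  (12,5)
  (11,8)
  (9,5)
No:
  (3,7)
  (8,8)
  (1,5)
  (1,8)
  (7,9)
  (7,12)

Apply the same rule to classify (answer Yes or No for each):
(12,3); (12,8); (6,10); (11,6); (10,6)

The classifier is using: first > second.
(12,3): Yes (12 > 3). (12,8): Yes (12 > 8). (6,10): No (6 < 10). (11,6): Yes (11 > 6). (10,6): Yes (10 > 6).

Yes, Yes, No, Yes, Yes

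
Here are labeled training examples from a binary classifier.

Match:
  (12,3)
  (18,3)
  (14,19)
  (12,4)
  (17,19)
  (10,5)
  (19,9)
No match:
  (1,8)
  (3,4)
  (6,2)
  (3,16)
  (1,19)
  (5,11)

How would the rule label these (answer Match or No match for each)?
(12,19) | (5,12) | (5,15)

Match, No match, No match

Every 'Match' example satisfies: first ≥ 8. None of the 'No match' examples do.
(12,19): first 12, checks out → Match. (5,12): first 5, lacks this property → No match. (5,15): first 5, lacks this property → No match.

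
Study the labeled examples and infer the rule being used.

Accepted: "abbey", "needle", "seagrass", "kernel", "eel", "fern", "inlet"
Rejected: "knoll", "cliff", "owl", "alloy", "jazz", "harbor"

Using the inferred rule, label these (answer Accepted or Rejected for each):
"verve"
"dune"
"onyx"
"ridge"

The pattern is that an item is 'Accepted' exactly when: contains 'e'.
"verve": has 'e', checks out → Accepted.
"dune": has 'e', checks out → Accepted.
"onyx": no 'e', fails this test → Rejected.
"ridge": has 'e', checks out → Accepted.

Accepted, Accepted, Rejected, Accepted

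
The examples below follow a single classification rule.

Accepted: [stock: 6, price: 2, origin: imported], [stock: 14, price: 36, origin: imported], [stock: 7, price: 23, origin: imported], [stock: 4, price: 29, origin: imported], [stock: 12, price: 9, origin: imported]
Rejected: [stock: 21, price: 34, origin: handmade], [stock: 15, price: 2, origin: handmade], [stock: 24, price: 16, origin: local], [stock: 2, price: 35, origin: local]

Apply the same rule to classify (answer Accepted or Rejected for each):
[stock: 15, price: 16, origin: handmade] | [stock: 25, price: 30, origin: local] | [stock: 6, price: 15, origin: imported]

Rejected, Rejected, Accepted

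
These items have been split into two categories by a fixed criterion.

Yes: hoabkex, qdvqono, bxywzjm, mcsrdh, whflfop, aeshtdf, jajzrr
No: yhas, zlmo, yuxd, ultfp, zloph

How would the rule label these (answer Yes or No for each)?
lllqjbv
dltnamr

Rule: length ≥ 6. This holds for each 'Yes' example and fails for each 'No' one.
lllqjbv: Yes (length 7).
dltnamr: Yes (length 7).

Yes, Yes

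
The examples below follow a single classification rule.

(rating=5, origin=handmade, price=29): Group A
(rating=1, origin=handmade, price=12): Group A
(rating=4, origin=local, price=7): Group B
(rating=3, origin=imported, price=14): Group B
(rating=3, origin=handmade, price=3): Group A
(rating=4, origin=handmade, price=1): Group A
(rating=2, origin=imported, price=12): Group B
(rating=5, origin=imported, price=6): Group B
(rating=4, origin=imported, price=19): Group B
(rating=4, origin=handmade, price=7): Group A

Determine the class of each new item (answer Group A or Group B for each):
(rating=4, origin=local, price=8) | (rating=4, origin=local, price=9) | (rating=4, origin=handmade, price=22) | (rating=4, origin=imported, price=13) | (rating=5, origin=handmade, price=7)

Every 'Group A' example satisfies: origin is handmade. None of the 'Group B' examples do.
(rating=4, origin=local, price=8) — origin is local, hence Group B.
(rating=4, origin=local, price=9) — origin is local, hence Group B.
(rating=4, origin=handmade, price=22) — origin is handmade, hence Group A.
(rating=4, origin=imported, price=13) — origin is imported, hence Group B.
(rating=5, origin=handmade, price=7) — origin is handmade, hence Group A.

Group B, Group B, Group A, Group B, Group A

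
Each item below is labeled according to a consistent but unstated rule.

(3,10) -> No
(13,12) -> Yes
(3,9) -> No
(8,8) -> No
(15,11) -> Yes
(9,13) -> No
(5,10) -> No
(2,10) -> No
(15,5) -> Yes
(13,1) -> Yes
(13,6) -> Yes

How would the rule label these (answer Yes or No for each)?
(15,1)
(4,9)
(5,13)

The distinguishing property — first > second — holds for all the 'Yes' cases and none of the 'No' cases.
(15,1) → 15 > 1 → Yes.
(4,9) → 4 < 9 → No.
(5,13) → 5 < 13 → No.

Yes, No, No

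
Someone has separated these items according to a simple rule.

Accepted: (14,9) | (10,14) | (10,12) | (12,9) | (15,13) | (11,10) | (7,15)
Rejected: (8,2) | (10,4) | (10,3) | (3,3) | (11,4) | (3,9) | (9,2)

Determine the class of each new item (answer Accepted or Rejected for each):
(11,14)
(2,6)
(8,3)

Accepted, Rejected, Rejected

All 'Accepted' examples share one property — sum ≥ 21 — and every 'Rejected' example lacks it.
(11,14): Accepted (11+14 = 25).
(2,6): Rejected (2+6 = 8).
(8,3): Rejected (8+3 = 11).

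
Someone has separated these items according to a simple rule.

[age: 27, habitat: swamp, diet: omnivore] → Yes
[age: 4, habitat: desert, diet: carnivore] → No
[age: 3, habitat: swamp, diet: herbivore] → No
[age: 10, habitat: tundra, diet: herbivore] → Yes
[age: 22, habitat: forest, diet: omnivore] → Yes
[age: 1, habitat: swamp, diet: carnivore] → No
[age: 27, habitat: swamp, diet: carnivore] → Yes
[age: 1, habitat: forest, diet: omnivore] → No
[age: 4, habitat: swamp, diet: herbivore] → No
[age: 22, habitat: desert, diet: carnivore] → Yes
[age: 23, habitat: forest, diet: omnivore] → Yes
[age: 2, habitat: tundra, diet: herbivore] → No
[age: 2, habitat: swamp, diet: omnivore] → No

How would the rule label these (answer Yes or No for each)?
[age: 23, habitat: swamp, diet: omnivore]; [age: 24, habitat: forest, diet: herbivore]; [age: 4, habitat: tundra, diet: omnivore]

Yes, Yes, No

Rule: age ≥ 10. This holds for each 'Yes' example and fails for each 'No' one.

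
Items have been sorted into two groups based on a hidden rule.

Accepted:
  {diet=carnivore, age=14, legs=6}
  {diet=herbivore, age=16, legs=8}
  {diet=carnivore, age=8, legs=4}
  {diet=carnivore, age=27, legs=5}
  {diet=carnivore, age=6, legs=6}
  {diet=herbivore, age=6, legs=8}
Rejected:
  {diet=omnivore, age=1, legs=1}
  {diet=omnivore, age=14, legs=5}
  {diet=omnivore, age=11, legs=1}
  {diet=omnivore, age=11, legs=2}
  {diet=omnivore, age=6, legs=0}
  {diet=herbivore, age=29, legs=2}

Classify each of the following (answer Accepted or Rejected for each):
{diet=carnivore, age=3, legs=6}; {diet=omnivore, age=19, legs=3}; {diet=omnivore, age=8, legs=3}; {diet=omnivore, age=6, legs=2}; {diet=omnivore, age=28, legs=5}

Accepted, Rejected, Rejected, Rejected, Rejected

'Accepted' ⟺ diet is carnivore OR legs = 8.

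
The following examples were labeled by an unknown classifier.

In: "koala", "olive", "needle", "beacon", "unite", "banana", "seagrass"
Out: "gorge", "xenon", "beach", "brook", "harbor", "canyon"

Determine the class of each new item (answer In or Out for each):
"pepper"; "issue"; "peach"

Out, In, Out

The distinguishing property — has ≥ 3 vowels — holds for all the 'In' cases and none of the 'Out' cases.
Out: "pepper", since 2 vowels. In: "issue", since 3 vowels. Out: "peach", since 2 vowels.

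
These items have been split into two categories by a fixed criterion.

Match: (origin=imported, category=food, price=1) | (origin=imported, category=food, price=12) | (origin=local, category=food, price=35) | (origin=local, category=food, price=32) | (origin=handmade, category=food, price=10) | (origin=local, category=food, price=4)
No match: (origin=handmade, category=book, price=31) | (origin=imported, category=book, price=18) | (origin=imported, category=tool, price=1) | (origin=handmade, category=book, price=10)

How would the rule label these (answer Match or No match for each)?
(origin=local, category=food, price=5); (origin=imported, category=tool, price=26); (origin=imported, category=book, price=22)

Match, No match, No match

The distinguishing property — category is food — holds for all the 'Match' cases and none of the 'No match' cases.
(origin=local, category=food, price=5): Match (category is food).
(origin=imported, category=tool, price=26): No match (category is tool).
(origin=imported, category=book, price=22): No match (category is book).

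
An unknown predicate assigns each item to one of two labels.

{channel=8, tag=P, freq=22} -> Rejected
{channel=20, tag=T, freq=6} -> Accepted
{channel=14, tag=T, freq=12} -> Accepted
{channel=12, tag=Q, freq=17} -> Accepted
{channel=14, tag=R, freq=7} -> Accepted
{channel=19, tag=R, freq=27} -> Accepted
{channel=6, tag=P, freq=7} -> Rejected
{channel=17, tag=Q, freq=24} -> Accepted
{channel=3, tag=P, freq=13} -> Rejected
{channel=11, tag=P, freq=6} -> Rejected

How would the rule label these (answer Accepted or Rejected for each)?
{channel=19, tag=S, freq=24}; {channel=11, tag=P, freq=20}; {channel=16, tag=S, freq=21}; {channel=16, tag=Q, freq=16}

The classifier is using: channel ≥ 12.

Accepted, Rejected, Accepted, Accepted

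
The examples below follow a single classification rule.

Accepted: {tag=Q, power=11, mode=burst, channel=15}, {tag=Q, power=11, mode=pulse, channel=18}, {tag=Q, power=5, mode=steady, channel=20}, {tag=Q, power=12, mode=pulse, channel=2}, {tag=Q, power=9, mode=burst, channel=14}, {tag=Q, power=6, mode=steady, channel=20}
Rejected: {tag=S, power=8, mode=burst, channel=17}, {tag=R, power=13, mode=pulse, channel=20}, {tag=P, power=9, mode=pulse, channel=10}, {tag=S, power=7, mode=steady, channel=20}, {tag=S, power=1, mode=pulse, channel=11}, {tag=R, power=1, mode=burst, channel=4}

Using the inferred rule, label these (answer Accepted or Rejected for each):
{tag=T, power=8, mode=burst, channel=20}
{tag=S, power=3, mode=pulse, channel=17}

The simplest hypothesis consistent with all the labels is: tag is Q.
{tag=T, power=8, mode=burst, channel=20}: Rejected (tag is T).
{tag=S, power=3, mode=pulse, channel=17}: Rejected (tag is S).

Rejected, Rejected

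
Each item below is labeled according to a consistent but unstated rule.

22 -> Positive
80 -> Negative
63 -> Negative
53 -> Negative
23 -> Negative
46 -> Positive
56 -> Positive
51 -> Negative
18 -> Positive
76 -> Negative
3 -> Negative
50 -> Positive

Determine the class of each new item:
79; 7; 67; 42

Negative, Negative, Negative, Positive

The rule appears to be: even AND at most 56.
79: 79 is odd, 79 > 56, does not fit → Negative.
7: 7 is odd, 7 ≤ 56, does not fit → Negative.
67: 67 is odd, 67 > 56, does not fit → Negative.
42: 42 is even, 42 ≤ 56, satisfies this → Positive.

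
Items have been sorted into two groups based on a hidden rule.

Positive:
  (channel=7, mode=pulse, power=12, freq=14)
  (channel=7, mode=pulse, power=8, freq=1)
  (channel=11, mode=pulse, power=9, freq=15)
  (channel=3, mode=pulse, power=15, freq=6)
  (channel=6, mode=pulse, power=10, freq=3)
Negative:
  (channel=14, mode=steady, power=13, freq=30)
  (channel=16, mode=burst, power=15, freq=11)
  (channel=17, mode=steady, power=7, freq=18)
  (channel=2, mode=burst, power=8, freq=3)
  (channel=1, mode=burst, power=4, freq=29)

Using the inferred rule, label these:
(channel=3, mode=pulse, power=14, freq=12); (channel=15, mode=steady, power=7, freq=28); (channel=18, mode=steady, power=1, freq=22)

A rule that fits every label: mode is pulse — true of each 'Positive' example, false of each 'Negative' one.

Positive, Negative, Negative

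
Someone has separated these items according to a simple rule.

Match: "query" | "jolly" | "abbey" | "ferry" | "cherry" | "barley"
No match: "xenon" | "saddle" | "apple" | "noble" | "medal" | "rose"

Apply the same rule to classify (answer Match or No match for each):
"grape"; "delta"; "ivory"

One predicate separates the groups cleanly: contains 'y'.
"grape" — no 'y', hence No match. "delta" — no 'y', hence No match. "ivory" — has 'y', hence Match.

No match, No match, Match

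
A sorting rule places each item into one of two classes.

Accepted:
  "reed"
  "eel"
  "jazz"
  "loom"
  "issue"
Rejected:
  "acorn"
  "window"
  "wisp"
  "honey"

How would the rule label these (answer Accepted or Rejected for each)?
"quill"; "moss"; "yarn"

One predicate separates the groups cleanly: has a double letter.
"quill": 'll' doubled, checks out → Accepted.
"moss": 'ss' doubled, checks out → Accepted.
"yarn": no doubled letter, doesn't match → Rejected.

Accepted, Accepted, Rejected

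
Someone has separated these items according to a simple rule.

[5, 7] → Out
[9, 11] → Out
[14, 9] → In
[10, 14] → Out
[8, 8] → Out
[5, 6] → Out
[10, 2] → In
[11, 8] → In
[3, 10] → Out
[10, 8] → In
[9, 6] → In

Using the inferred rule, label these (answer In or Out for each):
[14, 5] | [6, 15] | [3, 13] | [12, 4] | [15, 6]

In, Out, Out, In, In

One predicate separates the groups cleanly: first > second.
In: [14, 5], since 14 > 5.
Out: [6, 15], since 6 < 15.
Out: [3, 13], since 3 < 13.
In: [12, 4], since 12 > 4.
In: [15, 6], since 15 > 6.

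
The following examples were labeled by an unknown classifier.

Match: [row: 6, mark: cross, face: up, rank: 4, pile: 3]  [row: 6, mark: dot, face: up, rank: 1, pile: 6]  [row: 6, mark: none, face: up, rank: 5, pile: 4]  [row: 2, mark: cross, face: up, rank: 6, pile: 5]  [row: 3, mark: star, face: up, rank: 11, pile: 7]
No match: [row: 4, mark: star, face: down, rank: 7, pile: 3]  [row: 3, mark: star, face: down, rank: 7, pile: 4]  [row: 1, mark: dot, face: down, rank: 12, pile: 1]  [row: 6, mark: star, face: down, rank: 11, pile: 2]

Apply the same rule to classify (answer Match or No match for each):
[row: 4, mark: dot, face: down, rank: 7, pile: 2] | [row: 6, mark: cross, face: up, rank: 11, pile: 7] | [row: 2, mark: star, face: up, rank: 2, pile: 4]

No match, Match, Match

Looking at the examples, the only property every 'Match' case has and every 'No match' case lacks is: face is up.
No match: [row: 4, mark: dot, face: down, rank: 7, pile: 2], since face is down.
Match: [row: 6, mark: cross, face: up, rank: 11, pile: 7], since face is up.
Match: [row: 2, mark: star, face: up, rank: 2, pile: 4], since face is up.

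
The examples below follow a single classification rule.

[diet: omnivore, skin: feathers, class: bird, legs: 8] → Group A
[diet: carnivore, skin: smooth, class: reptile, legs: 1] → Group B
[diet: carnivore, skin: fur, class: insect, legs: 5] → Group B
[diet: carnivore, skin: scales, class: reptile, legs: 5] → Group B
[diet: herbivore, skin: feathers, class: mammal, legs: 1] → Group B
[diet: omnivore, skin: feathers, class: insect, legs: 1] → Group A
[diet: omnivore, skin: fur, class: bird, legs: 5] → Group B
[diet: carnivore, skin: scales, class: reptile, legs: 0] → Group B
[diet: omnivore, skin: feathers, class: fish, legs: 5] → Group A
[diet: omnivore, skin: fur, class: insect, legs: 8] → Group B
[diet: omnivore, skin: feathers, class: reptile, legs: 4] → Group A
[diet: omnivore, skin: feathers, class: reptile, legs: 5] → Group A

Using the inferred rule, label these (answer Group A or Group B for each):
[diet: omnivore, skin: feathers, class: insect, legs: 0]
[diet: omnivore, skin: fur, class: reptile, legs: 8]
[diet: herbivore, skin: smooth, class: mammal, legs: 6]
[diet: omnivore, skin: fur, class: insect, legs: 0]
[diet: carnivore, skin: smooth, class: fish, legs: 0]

Group A, Group B, Group B, Group B, Group B

The simplest hypothesis consistent with all the labels is: skin is feathers AND diet is omnivore.
[diet: omnivore, skin: feathers, class: insect, legs: 0] → skin is feathers, diet is omnivore → Group A. [diet: omnivore, skin: fur, class: reptile, legs: 8] → skin is fur, diet is omnivore → Group B. [diet: herbivore, skin: smooth, class: mammal, legs: 6] → skin is smooth, diet is herbivore → Group B. [diet: omnivore, skin: fur, class: insect, legs: 0] → skin is fur, diet is omnivore → Group B. [diet: carnivore, skin: smooth, class: fish, legs: 0] → skin is smooth, diet is carnivore → Group B.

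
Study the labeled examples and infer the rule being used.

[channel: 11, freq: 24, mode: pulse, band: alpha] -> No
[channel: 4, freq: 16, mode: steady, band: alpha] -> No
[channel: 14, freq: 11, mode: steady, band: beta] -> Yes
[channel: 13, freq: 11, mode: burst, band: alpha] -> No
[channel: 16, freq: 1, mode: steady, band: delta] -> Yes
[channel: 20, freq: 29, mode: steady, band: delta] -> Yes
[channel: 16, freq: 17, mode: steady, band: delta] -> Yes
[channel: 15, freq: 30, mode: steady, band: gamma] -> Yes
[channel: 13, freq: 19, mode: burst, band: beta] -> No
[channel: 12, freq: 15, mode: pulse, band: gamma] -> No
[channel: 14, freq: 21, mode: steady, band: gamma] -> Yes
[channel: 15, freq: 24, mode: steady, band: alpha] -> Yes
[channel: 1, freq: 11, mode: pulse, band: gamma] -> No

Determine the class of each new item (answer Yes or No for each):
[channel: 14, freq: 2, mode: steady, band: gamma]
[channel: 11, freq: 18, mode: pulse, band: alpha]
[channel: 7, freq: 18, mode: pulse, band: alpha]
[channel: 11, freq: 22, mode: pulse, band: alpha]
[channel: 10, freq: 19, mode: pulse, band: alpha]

Yes, No, No, No, No

Rule: channel ≥ 14. This holds for each 'Yes' example and fails for each 'No' one.
[channel: 14, freq: 2, mode: steady, band: gamma] — channel = 14, hence Yes. [channel: 11, freq: 18, mode: pulse, band: alpha] — channel = 11, hence No. [channel: 7, freq: 18, mode: pulse, band: alpha] — channel = 7, hence No. [channel: 11, freq: 22, mode: pulse, band: alpha] — channel = 11, hence No. [channel: 10, freq: 19, mode: pulse, band: alpha] — channel = 10, hence No.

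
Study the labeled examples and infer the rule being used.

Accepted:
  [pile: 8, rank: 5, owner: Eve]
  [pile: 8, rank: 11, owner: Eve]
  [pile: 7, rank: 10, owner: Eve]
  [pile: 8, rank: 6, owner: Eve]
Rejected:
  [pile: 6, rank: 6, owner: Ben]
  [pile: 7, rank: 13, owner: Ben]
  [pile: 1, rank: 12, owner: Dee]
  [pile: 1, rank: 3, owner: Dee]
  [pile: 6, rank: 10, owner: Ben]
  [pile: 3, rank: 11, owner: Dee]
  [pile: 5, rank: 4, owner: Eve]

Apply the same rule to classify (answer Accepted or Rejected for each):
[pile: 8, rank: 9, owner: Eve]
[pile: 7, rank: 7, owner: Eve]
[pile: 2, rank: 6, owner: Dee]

Accepted, Accepted, Rejected

The pattern is that an item is 'Accepted' exactly when: owner is Eve AND pile ≥ 6.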